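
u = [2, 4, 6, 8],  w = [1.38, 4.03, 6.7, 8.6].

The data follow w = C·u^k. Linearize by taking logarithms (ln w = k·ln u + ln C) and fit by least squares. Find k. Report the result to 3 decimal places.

k = 1.342

Linearized form: ln w = k·ln u + ln C. From the 4 transformed points,
Σln u = 5.9506, Σ(ln u)² = 9.9367, Σln w = 5.7697, Σln u·ln w = 10.0380.
Normal system: [[9.9367, 5.9506]; [5.9506, 4]]·[k, ln C]ᵀ = [10.0380, 5.7697]ᵀ.
Slope k = (n·Σln u·ln w − Σln u·Σln w)/(n·Σ(ln u)² − (Σln u)²) = (4·10.0380 − 5.9506·5.7697)/4.3368 = 1.34164; ln C = (Σln w − k·Σln u)/n = -0.55348.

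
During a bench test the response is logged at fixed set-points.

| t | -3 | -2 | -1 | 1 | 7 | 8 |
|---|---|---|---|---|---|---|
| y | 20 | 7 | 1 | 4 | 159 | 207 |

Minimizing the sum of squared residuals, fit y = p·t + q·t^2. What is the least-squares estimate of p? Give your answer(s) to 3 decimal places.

p = 2.149

Normal-equation sums: Σt·t = 128, Σt·t^2 = 820, Σt^2·t^2 = 6596.
Moment sums: Σt·y = 2698, Σt^2·y = 21252.
Eliminating q: 6596·(row 1) − 820·(row 2) gives 171888·p = 6596·2698 − 820·21252 = 369368, so p = 46171/21486.
Then q = (21252 − 820·(46171/21486))/6596 = 63487/21486.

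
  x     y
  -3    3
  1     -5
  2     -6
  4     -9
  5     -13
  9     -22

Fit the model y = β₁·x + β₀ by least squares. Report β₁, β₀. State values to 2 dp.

β₁ = -2.06, β₀ = -2.48

Setting ∂/∂β₁ … = 0 gives: 136·β₁ + 18·β₀ = -325;  18·β₁ + 6·β₀ = -52.
Δ = 136·6 − 18² = 492.
β₁ = ((-325)·6 − 18·(-52))/492 = -169/82; β₀ = (136·(-52) − 18·(-325))/492 = -611/246.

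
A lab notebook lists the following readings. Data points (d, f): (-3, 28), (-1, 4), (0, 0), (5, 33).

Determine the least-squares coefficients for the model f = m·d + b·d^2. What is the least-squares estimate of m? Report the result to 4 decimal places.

Forming AᵀA = [[35, 97]; [97, 707]] and Aᵀf = [77, 1081]ᵀ gives AᵀA·[m, b]ᵀ = Aᵀf.
Eliminating b: 707·(row 1) − 97·(row 2) gives 15336·m = 707·77 − 97·1081 = -50418, so m = -2801/852.
Then b = (1081 − 97·(-2801/852))/707 = 1687/852.

m = -3.2876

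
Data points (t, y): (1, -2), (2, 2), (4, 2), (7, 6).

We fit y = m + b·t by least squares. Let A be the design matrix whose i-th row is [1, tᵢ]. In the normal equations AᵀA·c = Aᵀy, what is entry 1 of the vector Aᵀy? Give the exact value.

8

Entry 1 ↔ basis 1, so (Aᵀy)_{1} = Σᵢ yᵢ = (1)·(-2) + (1)·(2) + (1)·(2) + (1)·(6) = 8.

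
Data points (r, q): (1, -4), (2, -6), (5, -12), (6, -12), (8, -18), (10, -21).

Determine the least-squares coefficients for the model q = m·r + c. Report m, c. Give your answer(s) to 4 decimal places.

Normal-equation sums: Σr·r = 230, Σr = 32, Σ1 = 6.
Right-hand side: Σr·q = -502, Σq = -73.
So AᵀA·[m, c]ᵀ = Aᵀq: [[230, 32]; [32, 6]]·[m, c]ᵀ = [-502, -73]ᵀ.
Δ = 230·6 − 32² = 356.
m = ((-502)·6 − 32·(-73))/356 = -169/89; c = (230·(-73) − 32·(-502))/356 = -363/178.

m = -1.8989, c = -2.0393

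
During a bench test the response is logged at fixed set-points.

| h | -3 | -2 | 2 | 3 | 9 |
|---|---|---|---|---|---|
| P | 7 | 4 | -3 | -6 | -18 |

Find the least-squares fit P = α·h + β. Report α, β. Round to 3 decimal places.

α = -2.051, β = 0.491

Normal-equation sums: Σh·h = 107, Σh = 9, Σ1 = 5.
For MᵀP: Σh·P = -215, ΣP = -16.
Δ = 107·5 − 9² = 454.
α = ((-215)·5 − 9·(-16))/454 = -931/454; β = (107·(-16) − 9·(-215))/454 = 223/454.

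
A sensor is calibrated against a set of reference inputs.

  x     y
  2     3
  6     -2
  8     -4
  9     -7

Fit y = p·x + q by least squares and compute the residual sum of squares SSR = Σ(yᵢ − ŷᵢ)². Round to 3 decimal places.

Sums needed: Σx·x = 185, Σx = 25, Σ1 = 4.
Right-hand side: Σx·y = -101, Σy = -10.
Δ = 185·4 − 25² = 115.
p = ((-101)·4 − 25·(-10))/115 = -154/115; q = (185·(-10) − 25·(-101))/115 = 135/23.
Residuals: -22/115, 19/115, 97/115, -94/115; SSR = 166/115.

SSR = 1.443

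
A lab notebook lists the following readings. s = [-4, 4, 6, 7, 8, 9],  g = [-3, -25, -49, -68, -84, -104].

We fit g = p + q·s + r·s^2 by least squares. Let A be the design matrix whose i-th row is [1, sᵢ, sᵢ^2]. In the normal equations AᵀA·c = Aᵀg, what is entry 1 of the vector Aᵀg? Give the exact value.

-333

Entry 1 ↔ basis 1, so (Aᵀg)_{1} = Σᵢ gᵢ = (1)·(-3) + (1)·(-25) + (1)·(-49) + (1)·(-68) + (1)·(-84) + (1)·(-104) = -333.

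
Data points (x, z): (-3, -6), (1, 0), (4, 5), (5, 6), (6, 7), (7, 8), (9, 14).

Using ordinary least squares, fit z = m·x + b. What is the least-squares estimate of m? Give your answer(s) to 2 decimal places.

m = 1.56

AᵀA·[m, b]ᵀ = Aᵀz reads: 217·m + 29·b = 292;  29·m + 7·b = 34.
(Σx·x = 217, Σx = 29, Σ1 = 7, Σx·z = 292, Σz = 34.)
Determinant 217·7 − 29² = 678.
m = (292·7 − 29·34)/678 = 529/339; b = (217·34 − 29·292)/678 = -545/339.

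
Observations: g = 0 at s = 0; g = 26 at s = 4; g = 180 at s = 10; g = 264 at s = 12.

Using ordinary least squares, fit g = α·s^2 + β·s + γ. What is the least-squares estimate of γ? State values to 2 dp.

γ = 0.17

Compute the Gram sums: Σs^2·s^2 = 30992, Σs^2·s = 2792, Σs^2 = 260, Σs·s = 260, Σs = 26, Σ1 = 4.
Right-hand side: Σs^2·g = 56432, Σs·g = 5072, Σg = 470.
Solving the 3×3 system (Gaussian elimination) gives α = 2761/1416, β = -1025/708, γ = 10/59.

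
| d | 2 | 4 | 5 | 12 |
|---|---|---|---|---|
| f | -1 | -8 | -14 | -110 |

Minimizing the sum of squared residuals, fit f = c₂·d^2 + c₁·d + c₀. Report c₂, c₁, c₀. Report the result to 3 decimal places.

c₂ = -0.935, c₁ = 2.188, c₀ = -1.671

Forming XᵀX = [[21633, 1925, 189]; [1925, 189, 23]; [189, 23, 4]] and Xᵀf = [-16322, -1424, -133]ᵀ gives XᵀX·[c₂, c₁, c₀]ᵀ = Xᵀf.
Solving the 3×3 system (Gaussian elimination) gives c₂ = -8513/9109, c₁ = 19928/9109, c₀ = -15221/9109.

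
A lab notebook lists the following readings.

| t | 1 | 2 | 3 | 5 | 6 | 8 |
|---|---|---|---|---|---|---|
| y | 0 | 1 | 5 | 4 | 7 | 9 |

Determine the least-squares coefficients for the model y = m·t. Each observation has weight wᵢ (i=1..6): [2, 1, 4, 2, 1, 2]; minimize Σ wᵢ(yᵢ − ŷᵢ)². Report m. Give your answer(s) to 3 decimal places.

The normal equations are: 256·m = 288.
m = 288/256 = 1.125.

m = 1.125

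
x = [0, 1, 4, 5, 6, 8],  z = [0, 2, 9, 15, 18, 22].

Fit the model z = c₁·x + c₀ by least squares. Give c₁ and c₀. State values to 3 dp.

c₁ = 2.891, c₀ = -0.565

From the data, Σx·x = 142, Σx = 24, Σ1 = 6.
Moment sums: Σx·z = 397, Σz = 66.
Normal equations: [[142, 24]; [24, 6]]·[c₁, c₀]ᵀ = [397, 66]ᵀ.
det = 142·6 − 24² = 276.
c₁ = (397·6 − 24·66)/276 = 133/46; c₀ = (142·66 − 24·397)/276 = -13/23.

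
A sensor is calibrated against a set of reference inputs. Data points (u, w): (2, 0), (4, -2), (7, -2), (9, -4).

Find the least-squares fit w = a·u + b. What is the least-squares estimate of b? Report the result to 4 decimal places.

Setting ∂/∂a … = 0 gives: 150·a + 22·b = -58;  22·a + 4·b = -8.
(Σu·u = 150, Σu = 22, Σ1 = 4, Σu·w = -58, Σw = -8.)
Eliminating b: 4·(row 1) − 22·(row 2) gives 116·a = 4·(-58) − 22·(-8) = -56, so a = -14/29.
Then b = ((-8) − 22·(-14/29))/4 = 19/29.

b = 0.6552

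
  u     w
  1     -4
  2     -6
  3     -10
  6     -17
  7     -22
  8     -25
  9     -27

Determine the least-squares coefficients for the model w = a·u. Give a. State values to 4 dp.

Setting ∂/∂a … = 0 gives: 244·a = -745.
(Σu·u = 244, Σu·w = -745.)
Hence a = -745 / 244 ≈ -3.05328.

a = -3.0533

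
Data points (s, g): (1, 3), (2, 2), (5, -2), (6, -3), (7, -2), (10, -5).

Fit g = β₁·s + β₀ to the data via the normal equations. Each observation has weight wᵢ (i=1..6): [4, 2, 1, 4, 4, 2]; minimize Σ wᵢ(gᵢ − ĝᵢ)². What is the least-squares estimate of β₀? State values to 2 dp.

β₀ = 3.60

Forming AᵀWA = [[577, 85]; [85, 17]] and AᵀWg = [-218, -16]ᵀ gives AᵀWA·[β₁, β₀]ᵀ = AᵀWg.
Δ = 577·17 − 85² = 2584.
β₁ = ((-218)·17 − 85·(-16))/2584 = -69/76; β₀ = (577·(-16) − 85·(-218))/2584 = 4649/1292.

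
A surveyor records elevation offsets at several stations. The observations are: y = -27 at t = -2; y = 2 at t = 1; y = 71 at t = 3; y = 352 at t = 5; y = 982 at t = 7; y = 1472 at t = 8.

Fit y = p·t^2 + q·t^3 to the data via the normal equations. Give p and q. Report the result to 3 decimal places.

The normal system XᵀX·[p, q]ᵀ = Xᵀy is [[7220, 52912]; [52912, 396212]]·[p, q]ᵀ = [151659, 1136625]ᵀ.
det = 7220·396212 − 52912² = 60970896.
p = (151659·396212 − 52912·1136625)/60970896 = -4332191/5080908; q = (7220·1136625 − 52912·151659)/60970896 = 15154291/5080908.

p = -0.853, q = 2.983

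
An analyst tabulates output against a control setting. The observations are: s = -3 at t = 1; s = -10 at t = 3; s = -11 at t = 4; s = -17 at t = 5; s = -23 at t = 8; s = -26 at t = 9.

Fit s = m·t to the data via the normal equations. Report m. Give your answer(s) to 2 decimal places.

m = -2.96

Normal-equation sums: Σt·t = 196.
Moment sums: Σt·s = -580.
XᵀX·[m]ᵀ = Xᵀs becomes [[196]]·[m]ᵀ = [-580]ᵀ.
Hence m = -580 / 196 ≈ -2.95918.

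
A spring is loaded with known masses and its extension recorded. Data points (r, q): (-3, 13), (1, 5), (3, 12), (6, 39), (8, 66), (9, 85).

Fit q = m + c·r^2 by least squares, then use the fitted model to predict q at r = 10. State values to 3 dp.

q̂ = 102.848

Compute the Gram sums: Σ1 = 6, Σr^2 = 200, Σr^2·r^2 = 12116.
For Xᵀq: Σq = 220, Σr^2·q = 12743.
Normal equations: [[6, 200]; [200, 12116]]·[m, c]ᵀ = [220, 12743]ᵀ.
Eliminating c: 12116·(row 1) − 200·(row 2) gives 32696·m = 12116·220 − 200·12743 = 116920, so m = 14615/4087.
Then c = (12743 − 200·(14615/4087))/12116 = 16229/16348.
At r = 10: q̂ = (14615/4087)·(1) + (16229/16348)·(100) = 420340/4087.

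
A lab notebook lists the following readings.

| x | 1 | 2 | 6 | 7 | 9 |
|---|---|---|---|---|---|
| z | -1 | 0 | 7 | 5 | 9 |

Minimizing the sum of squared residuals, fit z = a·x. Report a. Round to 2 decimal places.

a = 0.92

Forming AᵀA = [[171]] and Aᵀz = [157]ᵀ gives AᵀA·[a]ᵀ = Aᵀz.
Hence a = 157 / 171 ≈ 0.918129.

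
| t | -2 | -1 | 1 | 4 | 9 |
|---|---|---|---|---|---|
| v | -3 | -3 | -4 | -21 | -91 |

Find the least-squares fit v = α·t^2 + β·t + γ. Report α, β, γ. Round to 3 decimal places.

Compute the Gram sums: Σt^2·t^2 = 6835, Σt^2·t = 785, Σt^2 = 103, Σt·t = 103, Σt = 11, Σ1 = 5.
Right-hand side: Σt^2·v = -7726, Σt·v = -898, Σv = -122.
Inverting the 3×3 Gram matrix, [α, β, γ]ᵀ = [-74000/74487, -70754/74487, -6544/3547]ᵀ.

α = -0.993, β = -0.950, γ = -1.845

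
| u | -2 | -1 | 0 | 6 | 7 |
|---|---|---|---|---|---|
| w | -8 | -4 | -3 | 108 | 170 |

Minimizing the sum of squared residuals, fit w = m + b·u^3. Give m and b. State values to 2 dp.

m = -3.29, b = 0.51

From the data, Σ1 = 5, Σu^3 = 550, Σu^3·u^3 = 164370.
Right-hand side: Σw = 263, Σu^3·w = 81706.
So XᵀX·[m, b]ᵀ = Xᵀw: [[5, 550]; [550, 164370]]·[m, b]ᵀ = [263, 81706]ᵀ.
Δ = 5·164370 − 550² = 519350.
m = (263·164370 − 550·81706)/519350 = -170899/51935; b = (5·81706 − 550·263)/519350 = 26388/51935.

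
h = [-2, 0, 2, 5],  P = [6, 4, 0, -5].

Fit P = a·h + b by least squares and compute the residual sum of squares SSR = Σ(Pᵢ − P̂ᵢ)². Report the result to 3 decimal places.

The normal system MᵀM·[a, b]ᵀ = MᵀP is [[33, 5]; [5, 4]]·[a, b]ᵀ = [-37, 5]ᵀ.
det = 33·4 − 5² = 107.
a = ((-37)·4 − 5·5)/107 = -173/107; b = (33·5 − 5·(-37))/107 = 350/107.
Residuals: -54/107, 78/107, -4/107, -20/107; SSR = 88/107.

SSR = 0.822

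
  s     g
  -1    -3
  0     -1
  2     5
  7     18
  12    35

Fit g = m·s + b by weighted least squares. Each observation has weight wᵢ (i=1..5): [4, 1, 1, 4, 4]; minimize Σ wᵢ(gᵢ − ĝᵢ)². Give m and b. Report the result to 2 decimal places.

Forming XᵀWX = [[780, 74]; [74, 14]] and XᵀWg = [2206, 204]ᵀ gives XᵀWX·[m, b]ᵀ = XᵀWg.
Eliminating b: 14·(row 1) − 74·(row 2) gives 5444·m = 14·2206 − 74·204 = 15788, so m = 3947/1361.
Then b = (204 − 74·(3947/1361))/14 = -1031/1361.

m = 2.90, b = -0.76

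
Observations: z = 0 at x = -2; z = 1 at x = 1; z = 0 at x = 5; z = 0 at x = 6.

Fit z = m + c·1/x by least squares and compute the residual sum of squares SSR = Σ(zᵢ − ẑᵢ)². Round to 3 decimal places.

Compute the Gram sums: Σ1 = 4, Σ1/x = 13/15, Σ1/x·1/x = 593/450.
Right-hand side: Σz = 1, Σ1/x·z = 1.
det = 4·(593/450) − (13/15)² = 113/25.
m = (1·(593/450) − (13/15)·1)/(113/25) = 203/2034; c = (4·1 − (13/15)·1)/(113/25) = 235/339.
Residuals: 251/1017, 421/2034, -485/2034, -73/339; SSR = 421/2034.

SSR = 0.207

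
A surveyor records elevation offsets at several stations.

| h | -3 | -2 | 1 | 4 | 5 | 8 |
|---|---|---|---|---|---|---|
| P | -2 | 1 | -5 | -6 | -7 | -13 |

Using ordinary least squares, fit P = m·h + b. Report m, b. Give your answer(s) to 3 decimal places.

Forming XᵀX = [[119, 13]; [13, 6]] and XᵀP = [-164, -32]ᵀ gives XᵀX·[m, b]ᵀ = XᵀP.
Eliminating b: 6·(row 1) − 13·(row 2) gives 545·m = 6·(-164) − 13·(-32) = -568, so m = -568/545.
Then b = ((-32) − 13·(-568/545))/6 = -1676/545.

m = -1.042, b = -3.075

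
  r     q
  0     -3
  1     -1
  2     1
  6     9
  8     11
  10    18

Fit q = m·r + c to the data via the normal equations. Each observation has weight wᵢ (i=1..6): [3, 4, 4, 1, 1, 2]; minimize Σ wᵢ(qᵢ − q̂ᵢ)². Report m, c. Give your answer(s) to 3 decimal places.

The normal system AᵀWA·[m, c]ᵀ = AᵀWq is [[320, 46]; [46, 15]]·[m, c]ᵀ = [506, 47]ᵀ.
det = 320·15 − 46² = 2684.
m = (506·15 − 46·47)/2684 = 1357/671; c = (320·47 − 46·506)/2684 = -2059/671.

m = 2.022, c = -3.069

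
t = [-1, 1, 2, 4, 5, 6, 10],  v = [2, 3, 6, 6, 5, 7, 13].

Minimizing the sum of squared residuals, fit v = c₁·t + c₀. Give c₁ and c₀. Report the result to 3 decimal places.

Forming MᵀM = [[183, 27]; [27, 7]] and Mᵀv = [234, 42]ᵀ gives MᵀM·[c₁, c₀]ᵀ = Mᵀv.
Δ = 183·7 − 27² = 552.
c₁ = (234·7 − 27·42)/552 = 21/23; c₀ = (183·42 − 27·234)/552 = 57/23.

c₁ = 0.913, c₀ = 2.478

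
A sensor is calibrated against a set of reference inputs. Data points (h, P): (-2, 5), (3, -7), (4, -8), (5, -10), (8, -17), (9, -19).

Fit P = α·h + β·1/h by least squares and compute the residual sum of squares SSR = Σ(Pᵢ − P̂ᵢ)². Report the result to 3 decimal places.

Sums needed: Σh·h = 199, Σh·1/h = 6, Σ1/h·1/h = 63709/129600.
For XᵀP: Σh·P = -420, Σ1/h·P = -941/72.
So XᵀX·[α, β]ᵀ = XᵀP: [[199, 6]; [6, 63709/129600]]·[α, β]ᵀ = [-420, -941/72]ᵀ.
Determinant 199·(63709/129600) − 6² = 8012491/129600.
α = ((-420)·(63709/129600) − 6·(-941/72))/(8012491/129600) = -16594980/8012491; β = (199·(-941/72) − 6·(-420))/(8012491/129600) = -10474200/8012491.
Residuals: 1635395/8012491, -2811097/8012491, 4898542/8012491, 4944830/8012491, -2143232/8012491, -1718709/8012491; SSR = 8308433/8012491.

SSR = 1.037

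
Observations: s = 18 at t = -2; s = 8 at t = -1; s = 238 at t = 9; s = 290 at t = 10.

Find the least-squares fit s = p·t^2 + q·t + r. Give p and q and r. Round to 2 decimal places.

p = 2.82, q = 0.26, r = 6.42

AᵀA·[p, q, r]ᵀ = Aᵀs reads: 16578·p + 1720·q + 186·r = 48358;  1720·p + 186·q + 16·r = 4998;  186·p + 16·q + 4·r = 554.
(Σt^2·t^2 = 16578, Σt^2·t = 1720, Σt^2 = 186, Σt·t = 186, Σt = 16, Σ1 = 4, Σt^2·s = 48358, Σt·s = 4998, Σs = 554.)
Inverting the 3×3 Gram matrix, [p, q, r]ᵀ = [31/11, 173/671, 4310/671]ᵀ.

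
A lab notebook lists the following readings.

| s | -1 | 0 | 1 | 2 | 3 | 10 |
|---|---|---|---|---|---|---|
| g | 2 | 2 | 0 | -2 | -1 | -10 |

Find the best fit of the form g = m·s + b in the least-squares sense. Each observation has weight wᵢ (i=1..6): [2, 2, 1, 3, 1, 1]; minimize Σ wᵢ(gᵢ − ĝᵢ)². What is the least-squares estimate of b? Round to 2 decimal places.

Sums needed: Σwᵢ·s·s = 124, Σwᵢ·s = 18, Σwᵢ·1 = 10.
And Σwᵢ·s·g = -119, Σwᵢ·g = -9.
Determinant 124·10 − 18² = 916.
m = ((-119)·10 − 18·(-9))/916 = -257/229; b = (124·(-9) − 18·(-119))/916 = 513/458.

b = 1.12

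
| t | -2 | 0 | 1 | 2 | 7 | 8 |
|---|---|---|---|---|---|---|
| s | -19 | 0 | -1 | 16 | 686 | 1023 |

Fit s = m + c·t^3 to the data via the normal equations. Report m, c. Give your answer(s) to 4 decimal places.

m = -1.4476, c = 2.0020

MᵀM·[m, c]ᵀ = Mᵀs reads: 6·m + 856·c = 1705;  856·m + 379922·c = 759353.
Eliminating c: 379922·(row 1) − 856·(row 2) gives 1546796·m = 379922·1705 − 856·759353 = -2239158, so m = -1119579/773398.
Then c = (759353 − 856·(-1119579/773398))/379922 = 1548319/773398.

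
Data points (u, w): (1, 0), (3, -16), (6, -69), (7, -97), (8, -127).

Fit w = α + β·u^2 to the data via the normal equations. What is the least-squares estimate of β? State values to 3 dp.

Forming AᵀA = [[5, 159]; [159, 7875]] and Aᵀw = [-309, -15509]ᵀ gives AᵀA·[α, β]ᵀ = Aᵀw.
Δ = 5·7875 − 159² = 14094.
α = ((-309)·7875 − 159·(-15509))/14094 = 5426/2349; β = (5·(-15509) − 159·(-309))/14094 = -14207/7047.

β = -2.016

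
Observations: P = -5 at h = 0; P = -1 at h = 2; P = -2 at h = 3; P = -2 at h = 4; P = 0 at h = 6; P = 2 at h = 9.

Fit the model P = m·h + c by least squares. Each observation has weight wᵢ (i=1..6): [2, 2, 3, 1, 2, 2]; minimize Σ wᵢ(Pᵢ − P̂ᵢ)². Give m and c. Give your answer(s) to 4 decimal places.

Compute the Gram sums: Σwᵢ·h·h = 285, Σwᵢ·h = 47, Σwᵢ·1 = 12.
And Σwᵢ·h·P = 6, Σwᵢ·P = -16.
det = 285·12 − 47² = 1211.
m = (6·12 − 47·(-16))/1211 = 824/1211; c = (285·(-16) − 47·6)/1211 = -4842/1211.

m = 0.6804, c = -3.9983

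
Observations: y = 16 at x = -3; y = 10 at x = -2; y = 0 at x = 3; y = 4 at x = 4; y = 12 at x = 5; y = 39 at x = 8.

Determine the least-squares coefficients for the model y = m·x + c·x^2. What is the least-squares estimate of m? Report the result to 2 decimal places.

m = -2.64

The normal equations are: 127·m + 693·c = 320;  693·m + 5155·c = 3044.
(Σx·x = 127, Σx·x^2 = 693, Σx^2·x^2 = 5155, Σx·y = 320, Σx^2·y = 3044.)
Δ = 127·5155 − 693² = 174436.
m = (320·5155 − 693·3044)/174436 = -114973/43609; c = (127·3044 − 693·320)/174436 = 41207/43609.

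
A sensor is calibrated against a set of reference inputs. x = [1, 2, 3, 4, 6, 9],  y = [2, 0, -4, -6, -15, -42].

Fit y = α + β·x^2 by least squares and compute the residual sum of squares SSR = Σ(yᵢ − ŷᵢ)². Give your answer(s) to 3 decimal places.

Sums needed: Σ1 = 6, Σx^2 = 147, Σx^2·x^2 = 8211.
For Mᵀy: Σy = -65, Σx^2·y = -4072.
det = 6·8211 − 147² = 27657.
α = ((-65)·8211 − 147·(-4072))/27657 = 3089/1317; β = (6·(-4072) − 147·(-65))/27657 = -1653/3073.
Residuals: 1774/9219, -1787/9219, -13868/9219, 2407/9219, 18616/9219, -7142/9219; SSR = 65302/9219.

SSR = 7.083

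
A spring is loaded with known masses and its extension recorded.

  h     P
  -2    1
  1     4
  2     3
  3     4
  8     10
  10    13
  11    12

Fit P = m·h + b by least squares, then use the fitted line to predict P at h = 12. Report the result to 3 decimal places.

P̂ = 13.654

Compute the Gram sums: Σh·h = 303, Σh = 33, Σ1 = 7.
Right-hand side: Σh·P = 362, ΣP = 47.
det = 303·7 − 33² = 1032.
m = (362·7 − 33·47)/1032 = 983/1032; b = (303·47 − 33·362)/1032 = 765/344.
At h = 12: P̂ = (983/1032)·(12) + (765/344)·(1) = 4697/344.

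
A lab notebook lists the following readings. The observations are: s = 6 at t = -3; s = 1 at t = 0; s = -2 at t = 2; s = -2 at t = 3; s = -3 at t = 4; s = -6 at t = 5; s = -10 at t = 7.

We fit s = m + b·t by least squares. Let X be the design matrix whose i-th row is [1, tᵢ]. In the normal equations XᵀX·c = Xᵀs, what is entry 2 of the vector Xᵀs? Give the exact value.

Entry 2 ↔ basis t, so (Xᵀs)_{2} = Σᵢ (t)·sᵢ = (-3)·(6) + (0)·(1) + (2)·(-2) + (3)·(-2) + (4)·(-3) + (5)·(-6) + (7)·(-10) = -140.

-140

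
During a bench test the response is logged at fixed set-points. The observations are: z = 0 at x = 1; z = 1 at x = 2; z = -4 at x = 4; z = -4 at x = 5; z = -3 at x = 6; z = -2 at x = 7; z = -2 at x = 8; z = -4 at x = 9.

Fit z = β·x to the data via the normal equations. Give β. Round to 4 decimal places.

Normal-equation sums: Σx·x = 276.
Moment sums: Σx·z = -118.
Hence β = -118 / 276 ≈ -0.427536.

β = -0.4275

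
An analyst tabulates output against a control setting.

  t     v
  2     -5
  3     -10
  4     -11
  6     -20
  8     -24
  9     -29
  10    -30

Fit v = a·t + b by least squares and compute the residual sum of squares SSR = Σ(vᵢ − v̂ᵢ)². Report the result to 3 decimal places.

SSR = 8.318

MᵀM·[a, b]ᵀ = Mᵀv reads: 310·a + 42·b = -957;  42·a + 7·b = -129.
Δ = 310·7 − 42² = 406.
a = ((-957)·7 − 42·(-129))/406 = -183/58; b = (310·(-129) − 42·(-957))/406 = 102/203.
Residuals: 164/203, -421/406, 227/203, -11/7, 150/203, -449/406, 213/203; SSR = 3377/406.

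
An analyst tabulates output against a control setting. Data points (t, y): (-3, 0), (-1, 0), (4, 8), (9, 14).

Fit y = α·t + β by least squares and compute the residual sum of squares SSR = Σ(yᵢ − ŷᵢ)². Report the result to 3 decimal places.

From the data, Σt·t = 107, Σt = 9, Σ1 = 4.
Right-hand side: Σt·y = 158, Σy = 22.
Determinant 107·4 − 9² = 347.
α = (158·4 − 9·22)/347 = 434/347; β = (107·22 − 9·158)/347 = 932/347.
Residuals: 370/347, -498/347, 108/347, 20/347; SSR = 1144/347.

SSR = 3.297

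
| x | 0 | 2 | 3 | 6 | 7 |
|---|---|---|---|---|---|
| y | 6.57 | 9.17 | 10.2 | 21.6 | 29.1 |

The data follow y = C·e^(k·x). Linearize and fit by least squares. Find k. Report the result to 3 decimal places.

Linearized form: ln y = k·x + ln C. From the 5 transformed points,
Over the data: Σx = 18.0000, Σ(x)² = 98.0000, Σln y = 12.8643, Σx·ln y = 53.4304.
Normal system: [[98.0000, 18.0000]; [18.0000, 5]]·[k, ln C]ᵀ = [53.4304, 12.8643]ᵀ.
Solving (det = 166.0000): k = 0.21443, ln C = 1.80092.

k = 0.214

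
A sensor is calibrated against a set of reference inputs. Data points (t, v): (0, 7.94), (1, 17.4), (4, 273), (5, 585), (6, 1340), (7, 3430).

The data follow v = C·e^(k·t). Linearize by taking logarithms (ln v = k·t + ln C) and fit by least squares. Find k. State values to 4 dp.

k = 0.8681

With ln vᵢ as the transformed response and tᵢ as the regressor:
Σt = 23.0000, Σ(t)² = 127.0000, Σln v = 32.2502, Σt·ln v = 157.3372.
Equations: 127.0000·k + 23.0000·ln C = 157.3372;  23.0000·k + 6·ln C = 32.2502.
Δ = 127.0000·6 − (23.0000)² = 233.0000; k = (157.3372·6 − 23.0000·32.2502)/233.0000 = 0.86810, ln C = (127.0000·32.2502 − 23.0000·157.3372)/233.0000 = 2.04730.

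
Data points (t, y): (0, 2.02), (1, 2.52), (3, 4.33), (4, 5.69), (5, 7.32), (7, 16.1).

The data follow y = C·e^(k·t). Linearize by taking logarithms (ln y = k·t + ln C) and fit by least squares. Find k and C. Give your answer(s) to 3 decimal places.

With ln yᵢ as the transformed response and tᵢ as the regressor:
AᵀA = [[100.0000, 20.0000]; [20.0000, 6]], rhs = [41.6806, 9.6011]ᵀ  (here Σt = 20.0000, Σ(t)² = 100.0000, Σln y = 9.6011, Σt·ln y = 41.6806).
Solving (det = 200.0000): k = 0.29031, ln C = 0.63247, so C = exp(0.63247) = 1.88226.

k = 0.290, C = 1.882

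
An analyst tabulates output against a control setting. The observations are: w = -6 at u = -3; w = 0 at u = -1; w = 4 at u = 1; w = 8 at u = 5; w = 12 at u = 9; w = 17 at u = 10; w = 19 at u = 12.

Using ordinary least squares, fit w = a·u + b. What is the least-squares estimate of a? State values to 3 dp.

The normal system MᵀM·[a, b]ᵀ = Mᵀw is [[361, 33]; [33, 7]]·[a, b]ᵀ = [568, 54]ᵀ.
Eliminating b: 7·(row 1) − 33·(row 2) gives 1438·a = 7·568 − 33·54 = 2194, so a = 1097/719.
Then b = (54 − 33·(1097/719))/7 = 375/719.

a = 1.526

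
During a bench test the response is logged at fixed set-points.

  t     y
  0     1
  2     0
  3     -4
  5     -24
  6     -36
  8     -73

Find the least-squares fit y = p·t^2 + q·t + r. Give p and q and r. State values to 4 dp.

p = -1.4762, q = 2.5714, r = 1.0000

Normal-equation sums: Σt^2·t^2 = 6114, Σt^2·t = 888, Σt^2 = 138, Σt·t = 138, Σt = 24, Σ1 = 6.
Moment sums: Σt^2·y = -6604, Σt·y = -932, Σy = -136.
So AᵀA·[p, q, r]ᵀ = Aᵀy: [[6114, 888, 138]; [888, 138, 24]; [138, 24, 6]]·[p, q, r]ᵀ = [-6604, -932, -136]ᵀ.
Solving the 3×3 system (Gaussian elimination) gives p = -31/21, q = 18/7, r = 1.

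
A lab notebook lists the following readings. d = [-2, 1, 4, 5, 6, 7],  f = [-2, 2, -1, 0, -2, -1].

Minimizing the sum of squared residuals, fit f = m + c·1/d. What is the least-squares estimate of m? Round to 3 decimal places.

With design matrix X, XᵀX = [[6, 529/420]; [529/420, 247081/176400]] and Xᵀf = [-4, 191/84]ᵀ.
Eliminating c: (247081/176400)·(row 1) − (529/420)·(row 2) gives (240529/35280)·m = (247081/176400)·(-4) − (529/420)·(191/84) = -1493519/176400, so m = -1493519/1202645.
Then c = ((191/84) − (529/420)·(-1493519/1202645))/(247081/176400) = 659064/240529.

m = -1.242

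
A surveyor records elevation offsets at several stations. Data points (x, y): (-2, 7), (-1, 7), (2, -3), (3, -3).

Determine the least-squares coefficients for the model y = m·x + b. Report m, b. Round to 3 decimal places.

m = -2.353, b = 3.176

Entries of AᵀA: Σx·x = 18, Σx = 2, Σ1 = 4.
And Σx·y = -36, Σy = 8.
So AᵀA·[m, b]ᵀ = Aᵀy: [[18, 2]; [2, 4]]·[m, b]ᵀ = [-36, 8]ᵀ.
Determinant 18·4 − 2² = 68.
m = ((-36)·4 − 2·8)/68 = -40/17; b = (18·8 − 2·(-36))/68 = 54/17.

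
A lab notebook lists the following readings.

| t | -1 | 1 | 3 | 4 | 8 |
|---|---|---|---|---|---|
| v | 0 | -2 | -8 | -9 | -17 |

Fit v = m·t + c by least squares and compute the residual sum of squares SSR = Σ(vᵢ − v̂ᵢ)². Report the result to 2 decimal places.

SSR = 2.71

Setting ∂/∂m … = 0 gives: 91·m + 15·c = -198;  15·m + 5·c = -36.
det = 91·5 − 15² = 230.
m = ((-198)·5 − 15·(-36))/230 = -45/23; c = (91·(-36) − 15·(-198))/230 = -153/115.
Residuals: -72/115, 148/115, -4/5, 18/115, -2/115; SSR = 312/115.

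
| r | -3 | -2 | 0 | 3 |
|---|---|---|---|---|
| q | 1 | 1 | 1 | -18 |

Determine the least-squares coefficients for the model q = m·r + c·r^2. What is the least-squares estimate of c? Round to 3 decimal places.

The normal system XᵀX·[m, c]ᵀ = Xᵀq is [[22, -8]; [-8, 178]]·[m, c]ᵀ = [-59, -149]ᵀ.
Eliminating c: 178·(row 1) − (-8)·(row 2) gives 3852·m = 178·(-59) − (-8)·(-149) = -11694, so m = -1949/642.
Then c = ((-149) − (-8)·(-1949/642))/178 = -625/642.

c = -0.974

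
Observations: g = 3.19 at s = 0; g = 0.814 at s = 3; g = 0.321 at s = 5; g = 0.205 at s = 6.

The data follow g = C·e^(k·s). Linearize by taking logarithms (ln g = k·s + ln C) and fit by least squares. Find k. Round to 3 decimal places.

k = -0.458

Linearized form: ln g = k·s + ln C. From the 4 transformed points,
Over the data: Σs = 14.0000, Σ(s)² = 70.0000, Σln g = -1.7668, Σs·ln g = -15.8074.
Normal system: [[70.0000, 14.0000]; [14.0000, 4]]·[k, ln C]ᵀ = [-15.8074, -1.7668]ᵀ.
Solving (det = 84.0000): k = -0.45826, ln C = 1.16221.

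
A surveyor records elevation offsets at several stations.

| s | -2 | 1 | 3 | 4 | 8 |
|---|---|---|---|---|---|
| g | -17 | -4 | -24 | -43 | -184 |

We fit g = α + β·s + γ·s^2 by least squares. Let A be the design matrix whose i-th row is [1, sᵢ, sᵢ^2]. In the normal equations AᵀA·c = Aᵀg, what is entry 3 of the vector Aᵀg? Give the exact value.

-12752

Entry 3 ↔ basis s^2, so (Aᵀg)_{3} = Σᵢ (s^2)·gᵢ = (4)·(-17) + (1)·(-4) + (9)·(-24) + (16)·(-43) + (64)·(-184) = -12752.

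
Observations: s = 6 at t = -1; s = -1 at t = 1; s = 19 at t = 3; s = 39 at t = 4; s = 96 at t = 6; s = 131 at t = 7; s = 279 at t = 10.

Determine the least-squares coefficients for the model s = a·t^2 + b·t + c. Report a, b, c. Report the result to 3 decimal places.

With design matrix X, XᵀX = [[14036, 1650, 212]; [1650, 212, 30]; [212, 30, 7]] and Xᵀs = [38575, 4489, 569]ᵀ.
Solving the 3×3 system (Gaussian elimination) gives a = 130161/42814, b = -104497/42814, c = -7004/21407.

a = 3.040, b = -2.441, c = -0.327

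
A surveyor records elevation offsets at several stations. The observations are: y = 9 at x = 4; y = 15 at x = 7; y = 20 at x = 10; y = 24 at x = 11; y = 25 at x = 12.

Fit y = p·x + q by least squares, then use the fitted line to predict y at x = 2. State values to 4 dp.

ŷ = 4.8411

With design matrix A, AᵀA = [[430, 44]; [44, 5]] and Aᵀy = [905, 93]ᵀ.
Determinant 430·5 − 44² = 214.
p = (905·5 − 44·93)/214 = 433/214; q = (430·93 − 44·905)/214 = 85/107.
At x = 2: ŷ = (433/214)·(2) + (85/107)·(1) = 518/107.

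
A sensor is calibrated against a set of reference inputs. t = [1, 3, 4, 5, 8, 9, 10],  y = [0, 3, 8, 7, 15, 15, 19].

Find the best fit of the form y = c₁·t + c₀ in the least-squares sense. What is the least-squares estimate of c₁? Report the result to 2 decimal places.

c₁ = 2.05

Entries of XᵀX: Σt·t = 296, Σt = 40, Σ1 = 7.
Moment sums: Σt·y = 521, Σy = 67.
Δ = 296·7 − 40² = 472.
c₁ = (521·7 − 40·67)/472 = 967/472; c₀ = (296·67 − 40·521)/472 = -126/59.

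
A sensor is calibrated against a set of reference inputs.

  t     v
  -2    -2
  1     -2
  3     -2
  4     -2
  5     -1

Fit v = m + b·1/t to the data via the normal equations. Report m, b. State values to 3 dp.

m = -1.787, b = -0.050

Forming AᵀA = [[5, 77/60]; [77/60, 5269/3600]] and Aᵀv = [-9, -71/30]ᵀ gives AᵀA·[m, b]ᵀ = Aᵀv.
Δ = 5·(5269/3600) − (77/60)² = 1276/225.
m = ((-9)·(5269/3600) − (77/60)·(-71/30))/(1276/225) = -3317/1856; b = (5·(-71/30) − (77/60)·(-9))/(1276/225) = -255/5104.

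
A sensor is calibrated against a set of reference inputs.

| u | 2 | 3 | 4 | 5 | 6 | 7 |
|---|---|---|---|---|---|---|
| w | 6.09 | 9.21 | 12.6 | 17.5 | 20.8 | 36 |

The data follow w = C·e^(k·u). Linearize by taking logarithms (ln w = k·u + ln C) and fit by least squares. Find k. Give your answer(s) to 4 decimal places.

k = 0.3331

With ln wᵢ as the transformed response and uᵢ as the regressor:
Over the data: Σu = 27.0000, Σ(u)² = 139.0000, Σln w = 16.0413, Σu·ln w = 78.0143.
Normal system: [[139.0000, 27.0000]; [27.0000, 6]]·[k, ln C]ᵀ = [78.0143, 16.0413]ᵀ.
Slope k = (n·Σu·ln w − Σu·Σln w)/(n·Σ(u)² − (Σu)²) = (6·78.0143 − 27.0000·16.0413)/105.0000 = 0.33305; ln C = (Σln w − k·Σu)/n = 1.17481.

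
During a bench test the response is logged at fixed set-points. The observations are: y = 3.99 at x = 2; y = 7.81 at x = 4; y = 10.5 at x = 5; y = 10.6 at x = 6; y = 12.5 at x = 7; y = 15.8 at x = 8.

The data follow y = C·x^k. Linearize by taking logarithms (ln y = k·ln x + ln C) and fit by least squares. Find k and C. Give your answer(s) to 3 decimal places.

Linearized form: ln y = k·ln x + ln C. From the 6 transformed points,
XᵀX = [[16.3136, 9.5060]; [9.5060, 6]], rhs = [22.4772, 13.4372]ᵀ  (here Σln x = 9.5060, Σ(ln x)² = 16.3136, Σln y = 13.4372, Σln x·ln y = 22.4772).
Solving (det = 7.5177): k = 0.94835, ln C = 0.73703, so C = exp(0.73703) = 2.08973.

k = 0.948, C = 2.090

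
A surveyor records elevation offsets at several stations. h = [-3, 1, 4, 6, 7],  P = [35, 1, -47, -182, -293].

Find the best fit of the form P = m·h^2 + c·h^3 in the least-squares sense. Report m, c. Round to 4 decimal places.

m = 0.9331, c = -0.9899

Entries of XᵀX: Σh^2·h^2 = 4035, Σh^2·h^3 = 25365, Σh^3·h^3 = 169131.
Moment sums: Σh^2·P = -21345, Σh^3·P = -143763.
XᵀX·[m, c]ᵀ = XᵀP becomes [[4035, 25365]; [25365, 169131]]·[m, c]ᵀ = [-21345, -143763]ᵀ.
det = 4035·169131 − 25365² = 39060360.
m = ((-21345)·169131 − 25365·(-143763))/39060360 = 67495/72334; c = (4035·(-143763) − 25365·(-21345))/39060360 = -71607/72334.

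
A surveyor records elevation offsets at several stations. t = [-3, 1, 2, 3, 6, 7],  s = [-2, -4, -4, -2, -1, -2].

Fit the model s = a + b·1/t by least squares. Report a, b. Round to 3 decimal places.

From the data, Σ1 = 6, Σ1/t = 38/21, Σ1/t·1/t = 149/98.
Right-hand side: Σs = -15, Σ1/t·s = -271/42.
So XᵀX·[a, b]ᵀ = Xᵀs: [[6, 38/21]; [38/21, 149/98]]·[a, b]ᵀ = [-15, -271/42]ᵀ.
det = 6·(149/98) − (38/21)² = 2579/441.
a = ((-15)·(149/98) − (38/21)·(-271/42))/(2579/441) = -9817/5158; b = (6·(-271/42) − (38/21)·(-15))/(2579/441) = -5103/2579.

a = -1.903, b = -1.979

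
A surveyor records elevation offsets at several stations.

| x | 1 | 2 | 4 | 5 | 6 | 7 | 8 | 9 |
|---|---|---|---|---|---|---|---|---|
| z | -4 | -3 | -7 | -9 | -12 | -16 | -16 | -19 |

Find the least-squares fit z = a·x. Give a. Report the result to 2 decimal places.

a = -2.05

The normal equations are: 276·a = -566.
Hence a = -566 / 276 ≈ -2.05072.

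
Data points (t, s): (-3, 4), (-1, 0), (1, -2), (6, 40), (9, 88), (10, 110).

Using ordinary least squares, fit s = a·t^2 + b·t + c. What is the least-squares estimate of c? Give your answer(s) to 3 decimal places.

Sums needed: Σt^2·t^2 = 17940, Σt^2·t = 1918, Σt^2 = 228, Σt·t = 228, Σt = 22, Σ1 = 6.
For Xᵀs: Σt^2·s = 19602, Σt·s = 2118, Σs = 240.
Solving the 3×3 system (Gaussian elimination) gives a = 51208/48985, b = 35541/48985, c = -116821/48985.

c = -2.385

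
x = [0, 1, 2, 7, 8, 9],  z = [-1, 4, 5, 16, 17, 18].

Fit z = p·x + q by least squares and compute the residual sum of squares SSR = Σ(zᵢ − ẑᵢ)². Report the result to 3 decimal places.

The normal system MᵀM·[p, q]ᵀ = Mᵀz is [[199, 27]; [27, 6]]·[p, q]ᵀ = [424, 59]ᵀ.
Eliminating q: 6·(row 1) − 27·(row 2) gives 465·p = 6·424 − 27·59 = 951, so p = 317/155.
Then q = (59 − 27·(317/155))/6 = 293/465.
Residuals: -758/465, 616/465, 26/93, 98/93, 4/465, -482/465; SSR = 3104/465.

SSR = 6.675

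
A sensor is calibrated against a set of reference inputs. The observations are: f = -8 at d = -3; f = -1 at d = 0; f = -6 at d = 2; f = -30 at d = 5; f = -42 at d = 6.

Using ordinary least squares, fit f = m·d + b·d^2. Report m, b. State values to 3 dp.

From the data, Σd·d = 74, Σd·d^2 = 322, Σd^2·d^2 = 2018.
For Aᵀf: Σd·f = -390, Σd^2·f = -2358.
So AᵀA·[m, b]ᵀ = Aᵀf: [[74, 322]; [322, 2018]]·[m, b]ᵀ = [-390, -2358]ᵀ.
Determinant 74·2018 − 322² = 45648.
m = ((-390)·2018 − 322·(-2358))/45648 = -578/951; b = (74·(-2358) − 322·(-390))/45648 = -1019/951.

m = -0.608, b = -1.072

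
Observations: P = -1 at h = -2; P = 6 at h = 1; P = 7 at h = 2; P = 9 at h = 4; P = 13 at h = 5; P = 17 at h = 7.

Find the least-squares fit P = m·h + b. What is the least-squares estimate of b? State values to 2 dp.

b = 3.07

Compute the Gram sums: Σh·h = 99, Σh = 17, Σ1 = 6.
Moment sums: Σh·P = 242, ΣP = 51.
AᵀA·[m, b]ᵀ = AᵀP becomes [[99, 17]; [17, 6]]·[m, b]ᵀ = [242, 51]ᵀ.
Δ = 99·6 − 17² = 305.
m = (242·6 − 17·51)/305 = 117/61; b = (99·51 − 17·242)/305 = 187/61.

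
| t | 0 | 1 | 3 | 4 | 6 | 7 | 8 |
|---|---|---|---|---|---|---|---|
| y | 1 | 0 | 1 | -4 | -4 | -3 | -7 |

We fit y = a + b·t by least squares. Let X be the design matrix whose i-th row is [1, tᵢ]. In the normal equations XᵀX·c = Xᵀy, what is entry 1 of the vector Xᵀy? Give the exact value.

Entry 1 ↔ basis 1, so (Xᵀy)_{1} = Σᵢ yᵢ = (1)·(1) + (1)·(0) + (1)·(1) + (1)·(-4) + (1)·(-4) + (1)·(-3) + (1)·(-7) = -16.

-16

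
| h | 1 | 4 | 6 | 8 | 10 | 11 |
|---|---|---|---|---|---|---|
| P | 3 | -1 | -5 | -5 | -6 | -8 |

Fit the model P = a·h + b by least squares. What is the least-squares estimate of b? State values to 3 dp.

b = 3.093

XᵀX·[a, b]ᵀ = XᵀP reads: 338·a + 40·b = -219;  40·a + 6·b = -22.
(Σh·h = 338, Σh = 40, Σ1 = 6, Σh·P = -219, ΣP = -22.)
det = 338·6 − 40² = 428.
a = ((-219)·6 − 40·(-22))/428 = -217/214; b = (338·(-22) − 40·(-219))/428 = 331/107.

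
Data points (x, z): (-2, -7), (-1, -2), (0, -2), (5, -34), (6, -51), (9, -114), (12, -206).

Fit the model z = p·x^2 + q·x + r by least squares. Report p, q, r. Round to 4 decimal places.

Setting ∂/∂p … = 0 gives: 29235·p + 2789·q + 291·r = -41614;  2789·p + 291·q + 29·r = -3958;  291·p + 29·q + 7·r = -416.
(Σx^2·x^2 = 29235, Σx^2·x = 2789, Σx^2 = 291, Σx·x = 291, Σx = 29, Σ1 = 7, Σx^2·z = -41614, Σx·z = -3958, Σz = -416.)
Row-reducing yields p = -134971/92062, q = 23405/46031, r = -54103/92062.

p = -1.4661, q = 0.5085, r = -0.5877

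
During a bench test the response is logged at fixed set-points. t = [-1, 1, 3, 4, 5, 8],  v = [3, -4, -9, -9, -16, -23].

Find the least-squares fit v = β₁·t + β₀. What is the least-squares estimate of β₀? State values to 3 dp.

Entries of XᵀX: Σt·t = 116, Σt = 20, Σ1 = 6.
Moment sums: Σt·v = -334, Σv = -58.
Eliminating β₀: 6·(row 1) − 20·(row 2) gives 296·β₁ = 6·(-334) − 20·(-58) = -844, so β₁ = -211/74.
Then β₀ = ((-58) − 20·(-211/74))/6 = -6/37.

β₀ = -0.162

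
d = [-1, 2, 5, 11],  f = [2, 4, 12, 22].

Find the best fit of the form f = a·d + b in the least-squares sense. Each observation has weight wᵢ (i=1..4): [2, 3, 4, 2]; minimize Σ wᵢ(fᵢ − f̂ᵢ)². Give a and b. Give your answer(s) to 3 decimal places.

Sums needed: Σwᵢ·d·d = 356, Σwᵢ·d = 46, Σwᵢ·1 = 11.
For MᵀWf: Σwᵢ·d·f = 744, Σwᵢ·f = 108.
MᵀWM·[a, b]ᵀ = MᵀWf becomes [[356, 46]; [46, 11]]·[a, b]ᵀ = [744, 108]ᵀ.
Δ = 356·11 − 46² = 1800.
a = (744·11 − 46·108)/1800 = 134/75; b = (356·108 − 46·744)/1800 = 176/75.

a = 1.787, b = 2.347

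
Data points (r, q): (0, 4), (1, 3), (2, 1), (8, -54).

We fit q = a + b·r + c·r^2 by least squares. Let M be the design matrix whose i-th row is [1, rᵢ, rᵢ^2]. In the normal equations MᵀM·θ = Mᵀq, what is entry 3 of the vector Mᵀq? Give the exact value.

-3449

Entry 3 ↔ basis r^2, so (Mᵀq)_{3} = Σᵢ (r^2)·qᵢ = (0)·(4) + (1)·(3) + (4)·(1) + (64)·(-54) = -3449.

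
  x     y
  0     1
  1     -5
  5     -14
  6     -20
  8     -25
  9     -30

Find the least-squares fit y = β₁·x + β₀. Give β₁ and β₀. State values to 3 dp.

β₁ = -3.224, β₀ = 0.085

The normal system AᵀA·[β₁, β₀]ᵀ = Aᵀy is [[207, 29]; [29, 6]]·[β₁, β₀]ᵀ = [-665, -93]ᵀ.
det = 207·6 − 29² = 401.
β₁ = ((-665)·6 − 29·(-93))/401 = -1293/401; β₀ = (207·(-93) − 29·(-665))/401 = 34/401.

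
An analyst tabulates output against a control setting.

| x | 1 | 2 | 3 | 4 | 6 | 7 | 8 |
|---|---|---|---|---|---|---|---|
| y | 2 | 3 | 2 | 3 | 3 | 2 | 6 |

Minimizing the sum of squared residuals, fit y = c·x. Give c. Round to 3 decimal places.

c = 0.592

Normal-equation sums: Σx·x = 179.
And Σx·y = 106.
Normal equations: [[179]]·[c]ᵀ = [106]ᵀ.
Hence c = 106 / 179 ≈ 0.592179.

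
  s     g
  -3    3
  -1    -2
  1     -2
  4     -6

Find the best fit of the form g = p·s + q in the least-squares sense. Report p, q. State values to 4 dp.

The normal system MᵀM·[p, q]ᵀ = Mᵀg is [[27, 1]; [1, 4]]·[p, q]ᵀ = [-33, -7]ᵀ.
Determinant 27·4 − 1² = 107.
p = ((-33)·4 − 1·(-7))/107 = -125/107; q = (27·(-7) − 1·(-33))/107 = -156/107.

p = -1.1682, q = -1.4579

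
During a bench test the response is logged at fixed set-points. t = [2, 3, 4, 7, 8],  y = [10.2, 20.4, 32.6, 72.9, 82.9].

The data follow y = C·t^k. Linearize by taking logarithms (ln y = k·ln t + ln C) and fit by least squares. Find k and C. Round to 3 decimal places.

Let Y = ln y. Fitting Y = k·ln t + ln C by least squares:
XᵀX = [[11.7199, 7.2034]; [7.2034, 5]], rhs = [27.2853, 17.5290]ᵀ  (here Σln t = 7.2034, Σ(ln t)² = 11.7199, Σln y = 17.5290, Σln t·ln y = 27.2853).
Δ = 11.7199·5 − (7.2034)² = 6.7102; k = (27.2853·5 − 7.2034·17.5290)/6.7102 = 1.51388, ln C = (11.7199·17.5290 − 7.2034·27.2853)/6.7102 = 1.32477, so C = exp(1.32477) = 3.76133.

k = 1.514, C = 3.761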